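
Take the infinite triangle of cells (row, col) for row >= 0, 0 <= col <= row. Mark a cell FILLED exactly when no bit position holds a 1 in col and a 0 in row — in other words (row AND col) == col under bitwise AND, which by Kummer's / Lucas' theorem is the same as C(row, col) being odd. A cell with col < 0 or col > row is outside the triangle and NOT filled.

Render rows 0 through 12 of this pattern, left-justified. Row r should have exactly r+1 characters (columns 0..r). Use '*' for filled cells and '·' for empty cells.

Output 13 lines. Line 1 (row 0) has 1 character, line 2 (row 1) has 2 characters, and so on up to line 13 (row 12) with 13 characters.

r0=0: *
r1=1: **
r2=10: *·*
r3=11: ****
r4=100: *···*
r5=101: **··**
r6=110: *·*·*·*
r7=111: ********
r8=1000: *·······*
r9=1001: **······**
r10=1010: *·*·····*·*
r11=1011: ****····****
r12=1100: *···*···*···*

Answer: *
**
*·*
****
*···*
**··**
*·*·*·*
********
*·······*
**······**
*·*·····*·*
****····****
*···*···*···*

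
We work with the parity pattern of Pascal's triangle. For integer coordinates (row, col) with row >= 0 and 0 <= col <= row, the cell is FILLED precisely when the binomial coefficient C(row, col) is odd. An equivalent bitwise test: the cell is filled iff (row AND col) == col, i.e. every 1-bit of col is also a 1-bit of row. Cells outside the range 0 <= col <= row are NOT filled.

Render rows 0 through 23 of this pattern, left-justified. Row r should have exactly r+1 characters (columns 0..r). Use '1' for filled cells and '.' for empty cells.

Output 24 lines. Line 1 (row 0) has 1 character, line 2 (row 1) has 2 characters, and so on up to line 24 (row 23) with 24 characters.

Answer: 1
11
1.1
1111
1...1
11..11
1.1.1.1
11111111
1.......1
11......11
1.1.....1.1
1111....1111
1...1...1...1
11..11..11..11
1.1.1.1.1.1.1.1
1111111111111111
1...............1
11..............11
1.1.............1.1
1111............1111
1...1...........1...1
11..11..........11..11
1.1.1.1.........1.1.1.1
11111111........11111111

Derivation:
r0=0: 1
r1=1: 11
r2=10: 1.1
r3=11: 1111
r4=100: 1...1
r5=101: 11..11
r6=110: 1.1.1.1
r7=111: 11111111
r8=1000: 1.......1
r9=1001: 11......11
r10=1010: 1.1.....1.1
r11=1011: 1111....1111
r12=1100: 1...1...1...1
r13=1101: 11..11..11..11
r14=1110: 1.1.1.1.1.1.1.1
r15=1111: 1111111111111111
r16=10000: 1...............1
r17=10001: 11..............11
r18=10010: 1.1.............1.1
r19=10011: 1111............1111
r20=10100: 1...1...........1...1
r21=10101: 11..11..........11..11
r22=10110: 1.1.1.1.........1.1.1.1
r23=10111: 11111111........11111111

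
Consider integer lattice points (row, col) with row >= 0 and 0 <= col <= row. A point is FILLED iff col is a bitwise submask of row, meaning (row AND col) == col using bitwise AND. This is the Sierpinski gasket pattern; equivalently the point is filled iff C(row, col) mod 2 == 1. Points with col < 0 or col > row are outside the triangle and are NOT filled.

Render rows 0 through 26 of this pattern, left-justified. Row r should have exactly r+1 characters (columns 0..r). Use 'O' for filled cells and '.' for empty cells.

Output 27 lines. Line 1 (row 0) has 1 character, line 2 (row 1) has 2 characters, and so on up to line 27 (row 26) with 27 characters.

Answer: O
OO
O.O
OOOO
O...O
OO..OO
O.O.O.O
OOOOOOOO
O.......O
OO......OO
O.O.....O.O
OOOO....OOOO
O...O...O...O
OO..OO..OO..OO
O.O.O.O.O.O.O.O
OOOOOOOOOOOOOOOO
O...............O
OO..............OO
O.O.............O.O
OOOO............OOOO
O...O...........O...O
OO..OO..........OO..OO
O.O.O.O.........O.O.O.O
OOOOOOOO........OOOOOOOO
O.......O.......O.......O
OO......OO......OO......OO
O.O.....O.O.....O.O.....O.O

Derivation:
r0=0: O
r1=1: OO
r2=10: O.O
r3=11: OOOO
r4=100: O...O
r5=101: OO..OO
r6=110: O.O.O.O
r7=111: OOOOOOOO
r8=1000: O.......O
r9=1001: OO......OO
r10=1010: O.O.....O.O
r11=1011: OOOO....OOOO
r12=1100: O...O...O...O
r13=1101: OO..OO..OO..OO
r14=1110: O.O.O.O.O.O.O.O
r15=1111: OOOOOOOOOOOOOOOO
r16=10000: O...............O
r17=10001: OO..............OO
r18=10010: O.O.............O.O
r19=10011: OOOO............OOOO
r20=10100: O...O...........O...O
r21=10101: OO..OO..........OO..OO
r22=10110: O.O.O.O.........O.O.O.O
r23=10111: OOOOOOOO........OOOOOOOO
r24=11000: O.......O.......O.......O
r25=11001: OO......OO......OO......OO
r26=11010: O.O.....O.O.....O.O.....O.O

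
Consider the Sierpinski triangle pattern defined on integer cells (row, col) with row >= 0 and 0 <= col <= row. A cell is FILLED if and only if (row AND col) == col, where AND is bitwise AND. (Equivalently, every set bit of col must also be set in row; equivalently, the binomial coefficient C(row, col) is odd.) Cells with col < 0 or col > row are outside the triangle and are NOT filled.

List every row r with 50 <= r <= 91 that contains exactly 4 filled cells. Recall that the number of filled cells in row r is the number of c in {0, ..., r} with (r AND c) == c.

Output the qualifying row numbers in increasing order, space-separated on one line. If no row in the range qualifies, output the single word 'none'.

Answer: 65 66 68 72 80

Derivation:
Row r has 2^popcount(r) filled cells, so we need popcount(r) = log2(4) = 2.
Scan r = 50..91 and keep those with exactly 2 one-bits:
r=50=110010 popcount=3 -> skip
r=51=110011 popcount=4 -> skip
r=52=110100 popcount=3 -> skip
r=53=110101 popcount=4 -> skip
r=54=110110 popcount=4 -> skip
r=55=110111 popcount=5 -> skip
r=56=111000 popcount=3 -> skip
r=57=111001 popcount=4 -> skip
r=58=111010 popcount=4 -> skip
r=59=111011 popcount=5 -> skip
r=60=111100 popcount=4 -> skip
r=61=111101 popcount=5 -> skip
r=62=111110 popcount=5 -> skip
r=63=111111 popcount=6 -> skip
r=64=1000000 popcount=1 -> skip
r=65=1000001 popcount=2 -> KEEP
r=66=1000010 popcount=2 -> KEEP
r=67=1000011 popcount=3 -> skip
r=68=1000100 popcount=2 -> KEEP
r=69=1000101 popcount=3 -> skip
r=70=1000110 popcount=3 -> skip
r=71=1000111 popcount=4 -> skip
r=72=1001000 popcount=2 -> KEEP
r=73=1001001 popcount=3 -> skip
r=74=1001010 popcount=3 -> skip
r=75=1001011 popcount=4 -> skip
r=76=1001100 popcount=3 -> skip
r=77=1001101 popcount=4 -> skip
r=78=1001110 popcount=4 -> skip
r=79=1001111 popcount=5 -> skip
r=80=1010000 popcount=2 -> KEEP
r=81=1010001 popcount=3 -> skip
r=82=1010010 popcount=3 -> skip
r=83=1010011 popcount=4 -> skip
r=84=1010100 popcount=3 -> skip
r=85=1010101 popcount=4 -> skip
r=86=1010110 popcount=4 -> skip
r=87=1010111 popcount=5 -> skip
r=88=1011000 popcount=3 -> skip
r=89=1011001 popcount=4 -> skip
r=90=1011010 popcount=4 -> skip
r=91=1011011 popcount=5 -> skip
Kept rows: 65 66 68 72 80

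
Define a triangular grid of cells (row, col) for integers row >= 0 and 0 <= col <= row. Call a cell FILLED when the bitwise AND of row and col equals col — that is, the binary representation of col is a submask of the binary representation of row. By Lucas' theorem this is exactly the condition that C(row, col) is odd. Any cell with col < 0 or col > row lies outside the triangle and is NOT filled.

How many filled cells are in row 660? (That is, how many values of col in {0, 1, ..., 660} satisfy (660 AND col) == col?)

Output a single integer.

Answer: 16

Derivation:
660 in binary = 1010010100
popcount(660) = number of 1-bits in 1010010100 = 4
A col c satisfies (660 AND c) == c iff every set bit of c is also set in 660; each of the 4 set bits of 660 can independently be on or off in c.
count = 2^4 = 16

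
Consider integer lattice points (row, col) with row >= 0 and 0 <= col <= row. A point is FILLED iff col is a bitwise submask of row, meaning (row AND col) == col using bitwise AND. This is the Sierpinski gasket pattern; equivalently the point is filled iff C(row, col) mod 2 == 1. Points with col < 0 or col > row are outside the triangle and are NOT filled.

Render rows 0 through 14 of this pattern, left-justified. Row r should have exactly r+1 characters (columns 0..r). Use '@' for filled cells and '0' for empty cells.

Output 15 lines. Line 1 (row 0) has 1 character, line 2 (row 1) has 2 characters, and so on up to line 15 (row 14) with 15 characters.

Answer: @
@@
@0@
@@@@
@000@
@@00@@
@0@0@0@
@@@@@@@@
@0000000@
@@000000@@
@0@00000@0@
@@@@0000@@@@
@000@000@000@
@@00@@00@@00@@
@0@0@0@0@0@0@0@

Derivation:
r0=0: @
r1=1: @@
r2=10: @0@
r3=11: @@@@
r4=100: @000@
r5=101: @@00@@
r6=110: @0@0@0@
r7=111: @@@@@@@@
r8=1000: @0000000@
r9=1001: @@000000@@
r10=1010: @0@00000@0@
r11=1011: @@@@0000@@@@
r12=1100: @000@000@000@
r13=1101: @@00@@00@@00@@
r14=1110: @0@0@0@0@0@0@0@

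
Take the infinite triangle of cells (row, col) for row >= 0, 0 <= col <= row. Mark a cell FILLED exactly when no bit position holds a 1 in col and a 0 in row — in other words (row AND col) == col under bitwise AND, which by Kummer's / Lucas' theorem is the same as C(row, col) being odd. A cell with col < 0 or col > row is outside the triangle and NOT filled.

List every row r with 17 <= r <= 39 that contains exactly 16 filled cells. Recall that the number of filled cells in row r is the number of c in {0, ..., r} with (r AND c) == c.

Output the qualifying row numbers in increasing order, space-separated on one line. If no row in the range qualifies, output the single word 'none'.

Answer: 23 27 29 30 39

Derivation:
Row r has 2^popcount(r) filled cells, so we need popcount(r) = log2(16) = 4.
Scan r = 17..39 and keep those with exactly 4 one-bits:
r=17=10001 popcount=2 -> skip
r=18=10010 popcount=2 -> skip
r=19=10011 popcount=3 -> skip
r=20=10100 popcount=2 -> skip
r=21=10101 popcount=3 -> skip
r=22=10110 popcount=3 -> skip
r=23=10111 popcount=4 -> KEEP
r=24=11000 popcount=2 -> skip
r=25=11001 popcount=3 -> skip
r=26=11010 popcount=3 -> skip
r=27=11011 popcount=4 -> KEEP
r=28=11100 popcount=3 -> skip
r=29=11101 popcount=4 -> KEEP
r=30=11110 popcount=4 -> KEEP
r=31=11111 popcount=5 -> skip
r=32=100000 popcount=1 -> skip
r=33=100001 popcount=2 -> skip
r=34=100010 popcount=2 -> skip
r=35=100011 popcount=3 -> skip
r=36=100100 popcount=2 -> skip
r=37=100101 popcount=3 -> skip
r=38=100110 popcount=3 -> skip
r=39=100111 popcount=4 -> KEEP
Kept rows: 23 27 29 30 39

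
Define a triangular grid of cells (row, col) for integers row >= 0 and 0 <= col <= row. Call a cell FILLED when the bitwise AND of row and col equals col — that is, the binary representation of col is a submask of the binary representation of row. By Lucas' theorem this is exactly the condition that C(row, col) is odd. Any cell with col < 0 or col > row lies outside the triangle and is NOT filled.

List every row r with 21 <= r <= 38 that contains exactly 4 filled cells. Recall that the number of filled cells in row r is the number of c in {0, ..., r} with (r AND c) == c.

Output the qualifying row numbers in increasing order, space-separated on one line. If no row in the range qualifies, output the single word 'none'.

Row r has 2^popcount(r) filled cells, so we need popcount(r) = log2(4) = 2.
Scan r = 21..38 and keep those with exactly 2 one-bits:
r=21=10101 popcount=3 -> skip
r=22=10110 popcount=3 -> skip
r=23=10111 popcount=4 -> skip
r=24=11000 popcount=2 -> KEEP
r=25=11001 popcount=3 -> skip
r=26=11010 popcount=3 -> skip
r=27=11011 popcount=4 -> skip
r=28=11100 popcount=3 -> skip
r=29=11101 popcount=4 -> skip
r=30=11110 popcount=4 -> skip
r=31=11111 popcount=5 -> skip
r=32=100000 popcount=1 -> skip
r=33=100001 popcount=2 -> KEEP
r=34=100010 popcount=2 -> KEEP
r=35=100011 popcount=3 -> skip
r=36=100100 popcount=2 -> KEEP
r=37=100101 popcount=3 -> skip
r=38=100110 popcount=3 -> skip
Kept rows: 24 33 34 36

Answer: 24 33 34 36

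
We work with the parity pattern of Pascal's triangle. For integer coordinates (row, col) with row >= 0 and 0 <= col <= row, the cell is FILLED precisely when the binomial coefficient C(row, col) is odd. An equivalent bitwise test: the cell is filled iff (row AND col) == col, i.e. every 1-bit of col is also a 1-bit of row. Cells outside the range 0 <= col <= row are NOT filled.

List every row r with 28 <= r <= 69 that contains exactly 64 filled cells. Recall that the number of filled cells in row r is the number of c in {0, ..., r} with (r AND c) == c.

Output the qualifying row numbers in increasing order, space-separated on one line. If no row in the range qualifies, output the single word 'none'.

Answer: 63

Derivation:
Row r has 2^popcount(r) filled cells, so we need popcount(r) = log2(64) = 6.
Scan r = 28..69 and keep those with exactly 6 one-bits:
r=28=11100 popcount=3 -> skip
r=29=11101 popcount=4 -> skip
r=30=11110 popcount=4 -> skip
r=31=11111 popcount=5 -> skip
r=32=100000 popcount=1 -> skip
r=33=100001 popcount=2 -> skip
r=34=100010 popcount=2 -> skip
r=35=100011 popcount=3 -> skip
r=36=100100 popcount=2 -> skip
r=37=100101 popcount=3 -> skip
r=38=100110 popcount=3 -> skip
r=39=100111 popcount=4 -> skip
r=40=101000 popcount=2 -> skip
r=41=101001 popcount=3 -> skip
r=42=101010 popcount=3 -> skip
r=43=101011 popcount=4 -> skip
r=44=101100 popcount=3 -> skip
r=45=101101 popcount=4 -> skip
r=46=101110 popcount=4 -> skip
r=47=101111 popcount=5 -> skip
r=48=110000 popcount=2 -> skip
r=49=110001 popcount=3 -> skip
r=50=110010 popcount=3 -> skip
r=51=110011 popcount=4 -> skip
r=52=110100 popcount=3 -> skip
r=53=110101 popcount=4 -> skip
r=54=110110 popcount=4 -> skip
r=55=110111 popcount=5 -> skip
r=56=111000 popcount=3 -> skip
r=57=111001 popcount=4 -> skip
r=58=111010 popcount=4 -> skip
r=59=111011 popcount=5 -> skip
r=60=111100 popcount=4 -> skip
r=61=111101 popcount=5 -> skip
r=62=111110 popcount=5 -> skip
r=63=111111 popcount=6 -> KEEP
r=64=1000000 popcount=1 -> skip
r=65=1000001 popcount=2 -> skip
r=66=1000010 popcount=2 -> skip
r=67=1000011 popcount=3 -> skip
r=68=1000100 popcount=2 -> skip
r=69=1000101 popcount=3 -> skip
Kept rows: 63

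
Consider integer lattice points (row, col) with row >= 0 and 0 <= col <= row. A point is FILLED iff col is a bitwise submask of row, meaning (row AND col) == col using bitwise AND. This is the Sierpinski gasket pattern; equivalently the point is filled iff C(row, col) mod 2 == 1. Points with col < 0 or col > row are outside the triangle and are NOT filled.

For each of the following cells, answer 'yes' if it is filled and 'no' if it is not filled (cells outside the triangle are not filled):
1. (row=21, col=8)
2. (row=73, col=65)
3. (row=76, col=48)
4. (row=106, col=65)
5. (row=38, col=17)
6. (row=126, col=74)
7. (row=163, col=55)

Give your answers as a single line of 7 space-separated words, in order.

Answer: no yes no no no yes no

Derivation:
(21,8): row=0b10101, col=0b1000, row AND col = 0b0 = 0; 0 != 8 -> empty
(73,65): row=0b1001001, col=0b1000001, row AND col = 0b1000001 = 65; 65 == 65 -> filled
(76,48): row=0b1001100, col=0b110000, row AND col = 0b0 = 0; 0 != 48 -> empty
(106,65): row=0b1101010, col=0b1000001, row AND col = 0b1000000 = 64; 64 != 65 -> empty
(38,17): row=0b100110, col=0b10001, row AND col = 0b0 = 0; 0 != 17 -> empty
(126,74): row=0b1111110, col=0b1001010, row AND col = 0b1001010 = 74; 74 == 74 -> filled
(163,55): row=0b10100011, col=0b110111, row AND col = 0b100011 = 35; 35 != 55 -> empty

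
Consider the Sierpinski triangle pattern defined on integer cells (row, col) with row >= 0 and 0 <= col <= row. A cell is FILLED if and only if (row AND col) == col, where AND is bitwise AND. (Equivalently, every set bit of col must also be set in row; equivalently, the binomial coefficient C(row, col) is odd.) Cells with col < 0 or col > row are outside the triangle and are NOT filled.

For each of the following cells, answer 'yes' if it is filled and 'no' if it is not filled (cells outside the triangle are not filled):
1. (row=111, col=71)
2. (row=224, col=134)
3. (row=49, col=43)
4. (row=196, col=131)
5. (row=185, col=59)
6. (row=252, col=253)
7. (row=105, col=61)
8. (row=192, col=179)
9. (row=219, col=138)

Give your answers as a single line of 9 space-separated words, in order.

Answer: yes no no no no no no no yes

Derivation:
(111,71): row=0b1101111, col=0b1000111, row AND col = 0b1000111 = 71; 71 == 71 -> filled
(224,134): row=0b11100000, col=0b10000110, row AND col = 0b10000000 = 128; 128 != 134 -> empty
(49,43): row=0b110001, col=0b101011, row AND col = 0b100001 = 33; 33 != 43 -> empty
(196,131): row=0b11000100, col=0b10000011, row AND col = 0b10000000 = 128; 128 != 131 -> empty
(185,59): row=0b10111001, col=0b111011, row AND col = 0b111001 = 57; 57 != 59 -> empty
(252,253): col outside [0, 252] -> not filled
(105,61): row=0b1101001, col=0b111101, row AND col = 0b101001 = 41; 41 != 61 -> empty
(192,179): row=0b11000000, col=0b10110011, row AND col = 0b10000000 = 128; 128 != 179 -> empty
(219,138): row=0b11011011, col=0b10001010, row AND col = 0b10001010 = 138; 138 == 138 -> filled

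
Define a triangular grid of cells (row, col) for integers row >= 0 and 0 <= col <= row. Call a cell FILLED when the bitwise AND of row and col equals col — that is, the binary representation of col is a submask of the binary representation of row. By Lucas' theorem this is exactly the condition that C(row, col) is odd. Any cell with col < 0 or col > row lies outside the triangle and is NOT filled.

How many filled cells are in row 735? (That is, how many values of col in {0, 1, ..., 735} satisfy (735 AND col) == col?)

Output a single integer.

Answer: 256

Derivation:
735 in binary = 1011011111
popcount(735) = number of 1-bits in 1011011111 = 8
A col c satisfies (735 AND c) == c iff every set bit of c is also set in 735; each of the 8 set bits of 735 can independently be on or off in c.
count = 2^8 = 256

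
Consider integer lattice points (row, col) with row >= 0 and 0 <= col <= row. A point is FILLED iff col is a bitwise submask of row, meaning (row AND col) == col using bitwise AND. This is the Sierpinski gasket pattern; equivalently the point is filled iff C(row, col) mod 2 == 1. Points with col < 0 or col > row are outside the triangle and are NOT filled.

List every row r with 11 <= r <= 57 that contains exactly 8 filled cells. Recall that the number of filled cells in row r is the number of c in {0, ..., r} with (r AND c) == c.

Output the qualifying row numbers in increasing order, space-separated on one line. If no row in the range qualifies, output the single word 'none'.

Answer: 11 13 14 19 21 22 25 26 28 35 37 38 41 42 44 49 50 52 56

Derivation:
Row r has 2^popcount(r) filled cells, so we need popcount(r) = log2(8) = 3.
Scan r = 11..57 and keep those with exactly 3 one-bits:
r=11=1011 popcount=3 -> KEEP
r=12=1100 popcount=2 -> skip
r=13=1101 popcount=3 -> KEEP
r=14=1110 popcount=3 -> KEEP
r=15=1111 popcount=4 -> skip
r=16=10000 popcount=1 -> skip
r=17=10001 popcount=2 -> skip
r=18=10010 popcount=2 -> skip
r=19=10011 popcount=3 -> KEEP
r=20=10100 popcount=2 -> skip
r=21=10101 popcount=3 -> KEEP
r=22=10110 popcount=3 -> KEEP
r=23=10111 popcount=4 -> skip
r=24=11000 popcount=2 -> skip
r=25=11001 popcount=3 -> KEEP
r=26=11010 popcount=3 -> KEEP
r=27=11011 popcount=4 -> skip
r=28=11100 popcount=3 -> KEEP
r=29=11101 popcount=4 -> skip
r=30=11110 popcount=4 -> skip
r=31=11111 popcount=5 -> skip
r=32=100000 popcount=1 -> skip
r=33=100001 popcount=2 -> skip
r=34=100010 popcount=2 -> skip
r=35=100011 popcount=3 -> KEEP
r=36=100100 popcount=2 -> skip
r=37=100101 popcount=3 -> KEEP
r=38=100110 popcount=3 -> KEEP
r=39=100111 popcount=4 -> skip
r=40=101000 popcount=2 -> skip
r=41=101001 popcount=3 -> KEEP
r=42=101010 popcount=3 -> KEEP
r=43=101011 popcount=4 -> skip
r=44=101100 popcount=3 -> KEEP
r=45=101101 popcount=4 -> skip
r=46=101110 popcount=4 -> skip
r=47=101111 popcount=5 -> skip
r=48=110000 popcount=2 -> skip
r=49=110001 popcount=3 -> KEEP
r=50=110010 popcount=3 -> KEEP
r=51=110011 popcount=4 -> skip
r=52=110100 popcount=3 -> KEEP
r=53=110101 popcount=4 -> skip
r=54=110110 popcount=4 -> skip
r=55=110111 popcount=5 -> skip
r=56=111000 popcount=3 -> KEEP
r=57=111001 popcount=4 -> skip
Kept rows: 11 13 14 19 21 22 25 26 28 35 37 38 41 42 44 49 50 52 56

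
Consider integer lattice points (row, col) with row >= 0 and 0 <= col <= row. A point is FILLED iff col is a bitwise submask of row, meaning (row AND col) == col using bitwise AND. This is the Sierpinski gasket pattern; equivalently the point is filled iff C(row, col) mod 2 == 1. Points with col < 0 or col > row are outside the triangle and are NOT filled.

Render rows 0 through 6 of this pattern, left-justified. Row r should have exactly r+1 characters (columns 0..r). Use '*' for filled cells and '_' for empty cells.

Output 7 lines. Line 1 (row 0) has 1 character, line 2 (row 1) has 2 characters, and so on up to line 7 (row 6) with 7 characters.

Answer: *
**
*_*
****
*___*
**__**
*_*_*_*

Derivation:
r0=0: *
r1=1: **
r2=10: *_*
r3=11: ****
r4=100: *___*
r5=101: **__**
r6=110: *_*_*_*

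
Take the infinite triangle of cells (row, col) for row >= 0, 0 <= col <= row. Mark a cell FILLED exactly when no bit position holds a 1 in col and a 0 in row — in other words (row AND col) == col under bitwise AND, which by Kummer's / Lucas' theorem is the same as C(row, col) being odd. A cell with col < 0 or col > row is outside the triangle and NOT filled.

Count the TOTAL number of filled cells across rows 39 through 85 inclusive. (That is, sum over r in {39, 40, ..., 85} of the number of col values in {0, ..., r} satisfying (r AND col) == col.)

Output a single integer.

Answer: 670

Derivation:
r39=100111 pc4: +16 =16
r40=101000 pc2: +4 =20
r41=101001 pc3: +8 =28
r42=101010 pc3: +8 =36
r43=101011 pc4: +16 =52
r44=101100 pc3: +8 =60
r45=101101 pc4: +16 =76
r46=101110 pc4: +16 =92
r47=101111 pc5: +32 =124
r48=110000 pc2: +4 =128
r49=110001 pc3: +8 =136
r50=110010 pc3: +8 =144
r51=110011 pc4: +16 =160
r52=110100 pc3: +8 =168
r53=110101 pc4: +16 =184
r54=110110 pc4: +16 =200
r55=110111 pc5: +32 =232
r56=111000 pc3: +8 =240
r57=111001 pc4: +16 =256
r58=111010 pc4: +16 =272
r59=111011 pc5: +32 =304
r60=111100 pc4: +16 =320
r61=111101 pc5: +32 =352
r62=111110 pc5: +32 =384
r63=111111 pc6: +64 =448
r64=1000000 pc1: +2 =450
r65=1000001 pc2: +4 =454
r66=1000010 pc2: +4 =458
r67=1000011 pc3: +8 =466
r68=1000100 pc2: +4 =470
r69=1000101 pc3: +8 =478
r70=1000110 pc3: +8 =486
r71=1000111 pc4: +16 =502
r72=1001000 pc2: +4 =506
r73=1001001 pc3: +8 =514
r74=1001010 pc3: +8 =522
r75=1001011 pc4: +16 =538
r76=1001100 pc3: +8 =546
r77=1001101 pc4: +16 =562
r78=1001110 pc4: +16 =578
r79=1001111 pc5: +32 =610
r80=1010000 pc2: +4 =614
r81=1010001 pc3: +8 =622
r82=1010010 pc3: +8 =630
r83=1010011 pc4: +16 =646
r84=1010100 pc3: +8 =654
r85=1010101 pc4: +16 =670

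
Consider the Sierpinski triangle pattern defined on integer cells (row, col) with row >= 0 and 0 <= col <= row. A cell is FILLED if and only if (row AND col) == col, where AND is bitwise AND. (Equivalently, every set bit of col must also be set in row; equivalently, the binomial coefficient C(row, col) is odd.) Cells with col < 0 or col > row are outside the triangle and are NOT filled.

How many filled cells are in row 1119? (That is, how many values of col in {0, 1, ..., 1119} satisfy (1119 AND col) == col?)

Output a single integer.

1119 in binary = 10001011111
popcount(1119) = number of 1-bits in 10001011111 = 7
A col c satisfies (1119 AND c) == c iff every set bit of c is also set in 1119; each of the 7 set bits of 1119 can independently be on or off in c.
count = 2^7 = 128

Answer: 128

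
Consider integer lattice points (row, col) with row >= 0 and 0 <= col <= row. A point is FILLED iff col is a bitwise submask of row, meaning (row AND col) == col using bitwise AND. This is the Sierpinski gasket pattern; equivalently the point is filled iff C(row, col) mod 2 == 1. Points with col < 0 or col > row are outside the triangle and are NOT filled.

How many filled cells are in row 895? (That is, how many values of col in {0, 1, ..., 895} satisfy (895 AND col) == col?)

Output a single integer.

895 in binary = 1101111111
popcount(895) = number of 1-bits in 1101111111 = 9
A col c satisfies (895 AND c) == c iff every set bit of c is also set in 895; each of the 9 set bits of 895 can independently be on or off in c.
count = 2^9 = 512

Answer: 512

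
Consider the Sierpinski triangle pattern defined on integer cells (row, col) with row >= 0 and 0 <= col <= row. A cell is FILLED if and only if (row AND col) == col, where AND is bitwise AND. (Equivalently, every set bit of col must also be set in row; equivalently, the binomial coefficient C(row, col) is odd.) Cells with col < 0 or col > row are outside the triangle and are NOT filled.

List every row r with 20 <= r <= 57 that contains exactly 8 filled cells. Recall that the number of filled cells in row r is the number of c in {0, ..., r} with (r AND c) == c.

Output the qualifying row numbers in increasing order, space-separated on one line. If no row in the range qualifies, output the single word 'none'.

Row r has 2^popcount(r) filled cells, so we need popcount(r) = log2(8) = 3.
Scan r = 20..57 and keep those with exactly 3 one-bits:
r=20=10100 popcount=2 -> skip
r=21=10101 popcount=3 -> KEEP
r=22=10110 popcount=3 -> KEEP
r=23=10111 popcount=4 -> skip
r=24=11000 popcount=2 -> skip
r=25=11001 popcount=3 -> KEEP
r=26=11010 popcount=3 -> KEEP
r=27=11011 popcount=4 -> skip
r=28=11100 popcount=3 -> KEEP
r=29=11101 popcount=4 -> skip
r=30=11110 popcount=4 -> skip
r=31=11111 popcount=5 -> skip
r=32=100000 popcount=1 -> skip
r=33=100001 popcount=2 -> skip
r=34=100010 popcount=2 -> skip
r=35=100011 popcount=3 -> KEEP
r=36=100100 popcount=2 -> skip
r=37=100101 popcount=3 -> KEEP
r=38=100110 popcount=3 -> KEEP
r=39=100111 popcount=4 -> skip
r=40=101000 popcount=2 -> skip
r=41=101001 popcount=3 -> KEEP
r=42=101010 popcount=3 -> KEEP
r=43=101011 popcount=4 -> skip
r=44=101100 popcount=3 -> KEEP
r=45=101101 popcount=4 -> skip
r=46=101110 popcount=4 -> skip
r=47=101111 popcount=5 -> skip
r=48=110000 popcount=2 -> skip
r=49=110001 popcount=3 -> KEEP
r=50=110010 popcount=3 -> KEEP
r=51=110011 popcount=4 -> skip
r=52=110100 popcount=3 -> KEEP
r=53=110101 popcount=4 -> skip
r=54=110110 popcount=4 -> skip
r=55=110111 popcount=5 -> skip
r=56=111000 popcount=3 -> KEEP
r=57=111001 popcount=4 -> skip
Kept rows: 21 22 25 26 28 35 37 38 41 42 44 49 50 52 56

Answer: 21 22 25 26 28 35 37 38 41 42 44 49 50 52 56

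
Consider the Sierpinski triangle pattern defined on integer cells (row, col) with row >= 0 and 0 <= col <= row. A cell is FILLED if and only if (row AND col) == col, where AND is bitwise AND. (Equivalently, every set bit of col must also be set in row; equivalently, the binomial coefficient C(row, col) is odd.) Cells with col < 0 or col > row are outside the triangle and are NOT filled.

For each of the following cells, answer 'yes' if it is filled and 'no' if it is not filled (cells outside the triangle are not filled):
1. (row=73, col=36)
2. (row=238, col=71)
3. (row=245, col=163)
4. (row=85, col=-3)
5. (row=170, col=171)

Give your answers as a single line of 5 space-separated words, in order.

(73,36): row=0b1001001, col=0b100100, row AND col = 0b0 = 0; 0 != 36 -> empty
(238,71): row=0b11101110, col=0b1000111, row AND col = 0b1000110 = 70; 70 != 71 -> empty
(245,163): row=0b11110101, col=0b10100011, row AND col = 0b10100001 = 161; 161 != 163 -> empty
(85,-3): col outside [0, 85] -> not filled
(170,171): col outside [0, 170] -> not filled

Answer: no no no no no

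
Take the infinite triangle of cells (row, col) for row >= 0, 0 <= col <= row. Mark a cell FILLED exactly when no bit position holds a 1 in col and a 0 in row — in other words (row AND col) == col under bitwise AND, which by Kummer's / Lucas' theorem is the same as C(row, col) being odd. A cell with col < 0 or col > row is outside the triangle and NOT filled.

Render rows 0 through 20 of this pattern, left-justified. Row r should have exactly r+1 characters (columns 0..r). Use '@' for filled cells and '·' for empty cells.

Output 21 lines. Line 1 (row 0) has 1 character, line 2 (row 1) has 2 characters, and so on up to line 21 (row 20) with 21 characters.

Answer: @
@@
@·@
@@@@
@···@
@@··@@
@·@·@·@
@@@@@@@@
@·······@
@@······@@
@·@·····@·@
@@@@····@@@@
@···@···@···@
@@··@@··@@··@@
@·@·@·@·@·@·@·@
@@@@@@@@@@@@@@@@
@···············@
@@··············@@
@·@·············@·@
@@@@············@@@@
@···@···········@···@

Derivation:
r0=0: @
r1=1: @@
r2=10: @·@
r3=11: @@@@
r4=100: @···@
r5=101: @@··@@
r6=110: @·@·@·@
r7=111: @@@@@@@@
r8=1000: @·······@
r9=1001: @@······@@
r10=1010: @·@·····@·@
r11=1011: @@@@····@@@@
r12=1100: @···@···@···@
r13=1101: @@··@@··@@··@@
r14=1110: @·@·@·@·@·@·@·@
r15=1111: @@@@@@@@@@@@@@@@
r16=10000: @···············@
r17=10001: @@··············@@
r18=10010: @·@·············@·@
r19=10011: @@@@············@@@@
r20=10100: @···@···········@···@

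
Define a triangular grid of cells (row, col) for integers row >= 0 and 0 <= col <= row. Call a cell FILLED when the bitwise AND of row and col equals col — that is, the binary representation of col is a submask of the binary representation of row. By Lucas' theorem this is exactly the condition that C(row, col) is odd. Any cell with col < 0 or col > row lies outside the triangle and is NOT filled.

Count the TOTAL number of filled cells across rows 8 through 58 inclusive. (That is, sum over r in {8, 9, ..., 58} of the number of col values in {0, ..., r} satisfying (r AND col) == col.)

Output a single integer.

Answer: 526

Derivation:
r8=1000 pc1: +2 =2
r9=1001 pc2: +4 =6
r10=1010 pc2: +4 =10
r11=1011 pc3: +8 =18
r12=1100 pc2: +4 =22
r13=1101 pc3: +8 =30
r14=1110 pc3: +8 =38
r15=1111 pc4: +16 =54
r16=10000 pc1: +2 =56
r17=10001 pc2: +4 =60
r18=10010 pc2: +4 =64
r19=10011 pc3: +8 =72
r20=10100 pc2: +4 =76
r21=10101 pc3: +8 =84
r22=10110 pc3: +8 =92
r23=10111 pc4: +16 =108
r24=11000 pc2: +4 =112
r25=11001 pc3: +8 =120
r26=11010 pc3: +8 =128
r27=11011 pc4: +16 =144
r28=11100 pc3: +8 =152
r29=11101 pc4: +16 =168
r30=11110 pc4: +16 =184
r31=11111 pc5: +32 =216
r32=100000 pc1: +2 =218
r33=100001 pc2: +4 =222
r34=100010 pc2: +4 =226
r35=100011 pc3: +8 =234
r36=100100 pc2: +4 =238
r37=100101 pc3: +8 =246
r38=100110 pc3: +8 =254
r39=100111 pc4: +16 =270
r40=101000 pc2: +4 =274
r41=101001 pc3: +8 =282
r42=101010 pc3: +8 =290
r43=101011 pc4: +16 =306
r44=101100 pc3: +8 =314
r45=101101 pc4: +16 =330
r46=101110 pc4: +16 =346
r47=101111 pc5: +32 =378
r48=110000 pc2: +4 =382
r49=110001 pc3: +8 =390
r50=110010 pc3: +8 =398
r51=110011 pc4: +16 =414
r52=110100 pc3: +8 =422
r53=110101 pc4: +16 =438
r54=110110 pc4: +16 =454
r55=110111 pc5: +32 =486
r56=111000 pc3: +8 =494
r57=111001 pc4: +16 =510
r58=111010 pc4: +16 =526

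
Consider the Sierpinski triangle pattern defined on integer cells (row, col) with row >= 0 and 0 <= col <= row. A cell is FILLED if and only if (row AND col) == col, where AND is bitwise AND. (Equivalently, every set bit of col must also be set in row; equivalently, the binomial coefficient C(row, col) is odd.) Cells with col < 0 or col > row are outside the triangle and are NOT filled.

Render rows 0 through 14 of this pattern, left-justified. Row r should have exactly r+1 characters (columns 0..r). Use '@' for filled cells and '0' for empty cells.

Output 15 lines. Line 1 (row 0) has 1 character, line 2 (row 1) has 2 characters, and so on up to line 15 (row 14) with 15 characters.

r0=0: @
r1=1: @@
r2=10: @0@
r3=11: @@@@
r4=100: @000@
r5=101: @@00@@
r6=110: @0@0@0@
r7=111: @@@@@@@@
r8=1000: @0000000@
r9=1001: @@000000@@
r10=1010: @0@00000@0@
r11=1011: @@@@0000@@@@
r12=1100: @000@000@000@
r13=1101: @@00@@00@@00@@
r14=1110: @0@0@0@0@0@0@0@

Answer: @
@@
@0@
@@@@
@000@
@@00@@
@0@0@0@
@@@@@@@@
@0000000@
@@000000@@
@0@00000@0@
@@@@0000@@@@
@000@000@000@
@@00@@00@@00@@
@0@0@0@0@0@0@0@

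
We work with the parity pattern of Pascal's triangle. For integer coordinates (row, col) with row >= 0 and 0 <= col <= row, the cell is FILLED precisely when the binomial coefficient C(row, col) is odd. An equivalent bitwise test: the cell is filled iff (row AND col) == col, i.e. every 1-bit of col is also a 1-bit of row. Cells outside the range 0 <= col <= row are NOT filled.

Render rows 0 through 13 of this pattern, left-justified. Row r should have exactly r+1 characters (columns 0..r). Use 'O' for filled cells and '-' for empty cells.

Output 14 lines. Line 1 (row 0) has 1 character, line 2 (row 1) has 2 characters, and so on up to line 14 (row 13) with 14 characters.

r0=0: O
r1=1: OO
r2=10: O-O
r3=11: OOOO
r4=100: O---O
r5=101: OO--OO
r6=110: O-O-O-O
r7=111: OOOOOOOO
r8=1000: O-------O
r9=1001: OO------OO
r10=1010: O-O-----O-O
r11=1011: OOOO----OOOO
r12=1100: O---O---O---O
r13=1101: OO--OO--OO--OO

Answer: O
OO
O-O
OOOO
O---O
OO--OO
O-O-O-O
OOOOOOOO
O-------O
OO------OO
O-O-----O-O
OOOO----OOOO
O---O---O---O
OO--OO--OO--OO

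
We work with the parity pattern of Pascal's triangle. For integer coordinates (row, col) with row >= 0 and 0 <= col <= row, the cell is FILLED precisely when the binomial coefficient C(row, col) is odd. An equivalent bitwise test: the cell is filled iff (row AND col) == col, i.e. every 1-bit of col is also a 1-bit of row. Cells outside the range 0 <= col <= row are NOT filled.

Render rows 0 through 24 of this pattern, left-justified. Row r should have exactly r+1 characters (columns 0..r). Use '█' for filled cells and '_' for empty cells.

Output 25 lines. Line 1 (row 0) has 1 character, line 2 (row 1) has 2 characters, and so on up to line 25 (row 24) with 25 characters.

Answer: █
██
█_█
████
█___█
██__██
█_█_█_█
████████
█_______█
██______██
█_█_____█_█
████____████
█___█___█___█
██__██__██__██
█_█_█_█_█_█_█_█
████████████████
█_______________█
██______________██
█_█_____________█_█
████____________████
█___█___________█___█
██__██__________██__██
█_█_█_█_________█_█_█_█
████████________████████
█_______█_______█_______█

Derivation:
r0=0: █
r1=1: ██
r2=10: █_█
r3=11: ████
r4=100: █___█
r5=101: ██__██
r6=110: █_█_█_█
r7=111: ████████
r8=1000: █_______█
r9=1001: ██______██
r10=1010: █_█_____█_█
r11=1011: ████____████
r12=1100: █___█___█___█
r13=1101: ██__██__██__██
r14=1110: █_█_█_█_█_█_█_█
r15=1111: ████████████████
r16=10000: █_______________█
r17=10001: ██______________██
r18=10010: █_█_____________█_█
r19=10011: ████____________████
r20=10100: █___█___________█___█
r21=10101: ██__██__________██__██
r22=10110: █_█_█_█_________█_█_█_█
r23=10111: ████████________████████
r24=11000: █_______█_______█_______█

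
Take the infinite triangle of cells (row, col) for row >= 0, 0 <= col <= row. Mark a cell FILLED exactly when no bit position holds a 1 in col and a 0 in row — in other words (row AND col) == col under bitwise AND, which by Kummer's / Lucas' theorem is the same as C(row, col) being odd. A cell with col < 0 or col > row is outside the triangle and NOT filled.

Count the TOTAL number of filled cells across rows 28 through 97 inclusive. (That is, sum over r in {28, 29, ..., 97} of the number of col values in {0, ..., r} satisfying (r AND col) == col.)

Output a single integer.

Answer: 1056

Derivation:
r28=11100 pc3: +8 =8
r29=11101 pc4: +16 =24
r30=11110 pc4: +16 =40
r31=11111 pc5: +32 =72
r32=100000 pc1: +2 =74
r33=100001 pc2: +4 =78
r34=100010 pc2: +4 =82
r35=100011 pc3: +8 =90
r36=100100 pc2: +4 =94
r37=100101 pc3: +8 =102
r38=100110 pc3: +8 =110
r39=100111 pc4: +16 =126
r40=101000 pc2: +4 =130
r41=101001 pc3: +8 =138
r42=101010 pc3: +8 =146
r43=101011 pc4: +16 =162
r44=101100 pc3: +8 =170
r45=101101 pc4: +16 =186
r46=101110 pc4: +16 =202
r47=101111 pc5: +32 =234
r48=110000 pc2: +4 =238
r49=110001 pc3: +8 =246
r50=110010 pc3: +8 =254
r51=110011 pc4: +16 =270
r52=110100 pc3: +8 =278
r53=110101 pc4: +16 =294
r54=110110 pc4: +16 =310
r55=110111 pc5: +32 =342
r56=111000 pc3: +8 =350
r57=111001 pc4: +16 =366
r58=111010 pc4: +16 =382
r59=111011 pc5: +32 =414
r60=111100 pc4: +16 =430
r61=111101 pc5: +32 =462
r62=111110 pc5: +32 =494
r63=111111 pc6: +64 =558
r64=1000000 pc1: +2 =560
r65=1000001 pc2: +4 =564
r66=1000010 pc2: +4 =568
r67=1000011 pc3: +8 =576
r68=1000100 pc2: +4 =580
r69=1000101 pc3: +8 =588
r70=1000110 pc3: +8 =596
r71=1000111 pc4: +16 =612
r72=1001000 pc2: +4 =616
r73=1001001 pc3: +8 =624
r74=1001010 pc3: +8 =632
r75=1001011 pc4: +16 =648
r76=1001100 pc3: +8 =656
r77=1001101 pc4: +16 =672
r78=1001110 pc4: +16 =688
r79=1001111 pc5: +32 =720
r80=1010000 pc2: +4 =724
r81=1010001 pc3: +8 =732
r82=1010010 pc3: +8 =740
r83=1010011 pc4: +16 =756
r84=1010100 pc3: +8 =764
r85=1010101 pc4: +16 =780
r86=1010110 pc4: +16 =796
r87=1010111 pc5: +32 =828
r88=1011000 pc3: +8 =836
r89=1011001 pc4: +16 =852
r90=1011010 pc4: +16 =868
r91=1011011 pc5: +32 =900
r92=1011100 pc4: +16 =916
r93=1011101 pc5: +32 =948
r94=1011110 pc5: +32 =980
r95=1011111 pc6: +64 =1044
r96=1100000 pc2: +4 =1048
r97=1100001 pc3: +8 =1056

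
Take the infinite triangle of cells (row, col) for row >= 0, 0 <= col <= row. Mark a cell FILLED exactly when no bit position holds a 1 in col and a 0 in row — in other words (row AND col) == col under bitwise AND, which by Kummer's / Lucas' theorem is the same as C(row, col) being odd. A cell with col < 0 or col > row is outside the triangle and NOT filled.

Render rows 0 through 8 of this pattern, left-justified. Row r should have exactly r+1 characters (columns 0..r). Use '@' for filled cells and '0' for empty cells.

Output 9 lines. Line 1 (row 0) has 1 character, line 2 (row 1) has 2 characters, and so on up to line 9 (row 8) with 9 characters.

r0=0: @
r1=1: @@
r2=10: @0@
r3=11: @@@@
r4=100: @000@
r5=101: @@00@@
r6=110: @0@0@0@
r7=111: @@@@@@@@
r8=1000: @0000000@

Answer: @
@@
@0@
@@@@
@000@
@@00@@
@0@0@0@
@@@@@@@@
@0000000@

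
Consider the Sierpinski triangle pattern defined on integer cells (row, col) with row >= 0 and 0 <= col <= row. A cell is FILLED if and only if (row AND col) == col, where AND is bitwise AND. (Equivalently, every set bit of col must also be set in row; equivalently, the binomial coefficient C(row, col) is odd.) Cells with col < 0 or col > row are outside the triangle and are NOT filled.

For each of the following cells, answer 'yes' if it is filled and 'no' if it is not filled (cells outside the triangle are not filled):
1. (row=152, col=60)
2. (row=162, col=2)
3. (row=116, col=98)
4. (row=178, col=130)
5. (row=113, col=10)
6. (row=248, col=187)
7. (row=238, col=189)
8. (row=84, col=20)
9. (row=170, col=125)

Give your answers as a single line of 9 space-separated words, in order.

(152,60): row=0b10011000, col=0b111100, row AND col = 0b11000 = 24; 24 != 60 -> empty
(162,2): row=0b10100010, col=0b10, row AND col = 0b10 = 2; 2 == 2 -> filled
(116,98): row=0b1110100, col=0b1100010, row AND col = 0b1100000 = 96; 96 != 98 -> empty
(178,130): row=0b10110010, col=0b10000010, row AND col = 0b10000010 = 130; 130 == 130 -> filled
(113,10): row=0b1110001, col=0b1010, row AND col = 0b0 = 0; 0 != 10 -> empty
(248,187): row=0b11111000, col=0b10111011, row AND col = 0b10111000 = 184; 184 != 187 -> empty
(238,189): row=0b11101110, col=0b10111101, row AND col = 0b10101100 = 172; 172 != 189 -> empty
(84,20): row=0b1010100, col=0b10100, row AND col = 0b10100 = 20; 20 == 20 -> filled
(170,125): row=0b10101010, col=0b1111101, row AND col = 0b101000 = 40; 40 != 125 -> empty

Answer: no yes no yes no no no yes no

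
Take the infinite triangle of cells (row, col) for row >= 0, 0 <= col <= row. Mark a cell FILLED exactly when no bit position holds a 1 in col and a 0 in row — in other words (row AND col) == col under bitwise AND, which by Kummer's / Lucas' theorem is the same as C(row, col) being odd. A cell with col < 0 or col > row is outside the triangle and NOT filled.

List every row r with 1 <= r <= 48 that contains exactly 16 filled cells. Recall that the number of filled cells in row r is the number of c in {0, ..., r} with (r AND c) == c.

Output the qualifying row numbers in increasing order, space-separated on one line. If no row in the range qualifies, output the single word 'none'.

Answer: 15 23 27 29 30 39 43 45 46

Derivation:
Row r has 2^popcount(r) filled cells, so we need popcount(r) = log2(16) = 4.
Scan r = 1..48 and keep those with exactly 4 one-bits:
r=1=1 popcount=1 -> skip
r=2=10 popcount=1 -> skip
r=3=11 popcount=2 -> skip
r=4=100 popcount=1 -> skip
r=5=101 popcount=2 -> skip
r=6=110 popcount=2 -> skip
r=7=111 popcount=3 -> skip
r=8=1000 popcount=1 -> skip
r=9=1001 popcount=2 -> skip
r=10=1010 popcount=2 -> skip
r=11=1011 popcount=3 -> skip
r=12=1100 popcount=2 -> skip
r=13=1101 popcount=3 -> skip
r=14=1110 popcount=3 -> skip
r=15=1111 popcount=4 -> KEEP
r=16=10000 popcount=1 -> skip
r=17=10001 popcount=2 -> skip
r=18=10010 popcount=2 -> skip
r=19=10011 popcount=3 -> skip
r=20=10100 popcount=2 -> skip
r=21=10101 popcount=3 -> skip
r=22=10110 popcount=3 -> skip
r=23=10111 popcount=4 -> KEEP
r=24=11000 popcount=2 -> skip
r=25=11001 popcount=3 -> skip
r=26=11010 popcount=3 -> skip
r=27=11011 popcount=4 -> KEEP
r=28=11100 popcount=3 -> skip
r=29=11101 popcount=4 -> KEEP
r=30=11110 popcount=4 -> KEEP
r=31=11111 popcount=5 -> skip
r=32=100000 popcount=1 -> skip
r=33=100001 popcount=2 -> skip
r=34=100010 popcount=2 -> skip
r=35=100011 popcount=3 -> skip
r=36=100100 popcount=2 -> skip
r=37=100101 popcount=3 -> skip
r=38=100110 popcount=3 -> skip
r=39=100111 popcount=4 -> KEEP
r=40=101000 popcount=2 -> skip
r=41=101001 popcount=3 -> skip
r=42=101010 popcount=3 -> skip
r=43=101011 popcount=4 -> KEEP
r=44=101100 popcount=3 -> skip
r=45=101101 popcount=4 -> KEEP
r=46=101110 popcount=4 -> KEEP
r=47=101111 popcount=5 -> skip
r=48=110000 popcount=2 -> skip
Kept rows: 15 23 27 29 30 39 43 45 46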